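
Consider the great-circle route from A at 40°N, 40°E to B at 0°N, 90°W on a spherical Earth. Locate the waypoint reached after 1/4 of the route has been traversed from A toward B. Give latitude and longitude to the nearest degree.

≈ 48°N, 1°W

Convert each endpoint to a unit vector on the sphere (x = cos φ cos λ, y = cos φ sin λ, z = sin φ).
The central angle between the endpoints is δ = arccos(p₁·p₂) ≈ 2.086 rad (119.5°).
Interpolate at f = 1/4 with slerp weights a = sin((1−f)δ)/sin δ ≈ 1.149, b = sin(fδ)/sin δ ≈ 0.572.
p = a·p₁ + b·p₂ ≈ (0.674, -0.007, 0.739); φ = arcsin(p_z) ≈ 47.60°, λ = atan2(p_y, p_x) ≈ -0.56°.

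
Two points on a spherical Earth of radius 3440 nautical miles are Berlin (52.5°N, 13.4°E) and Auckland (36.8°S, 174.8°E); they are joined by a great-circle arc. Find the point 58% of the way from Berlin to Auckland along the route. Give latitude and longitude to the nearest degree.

≈ 22°N, 141°E

Convert each endpoint to a unit vector on the sphere (x = cos φ cos λ, y = cos φ sin λ, z = sin φ).
The central angle between the endpoints is δ = arccos(p₁·p₂) ≈ 2.785 rad (159.6°).
Interpolate at f = 0.58 with slerp weights a = sin((1−f)δ)/sin δ ≈ 2.640, b = sin(fδ)/sin δ ≈ 2.865.
p = a·p₁ + b·p₂ ≈ (-0.721, 0.580, 0.379); φ = arcsin(p_z) ≈ 22.25°, λ = atan2(p_y, p_x) ≈ 141.17°.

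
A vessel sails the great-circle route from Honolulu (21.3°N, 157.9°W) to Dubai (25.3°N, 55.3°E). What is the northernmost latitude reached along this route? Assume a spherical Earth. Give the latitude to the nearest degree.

≈ 56°N

The great circle lies in the plane with unit normal n̂ = (p₁ × p₂)/|p₁ × p₂|.
Here n̂_z ≈ -0.552; the vertex latitude is φ_max = arccos|n̂_z| ≈ 56.5°.
Check via Clairaut: cos φ_max = |cos φ₁| · sin C = cos(21.3°)·sin(36.3°) ≈ 0.552, again giving ≈ 56.5°.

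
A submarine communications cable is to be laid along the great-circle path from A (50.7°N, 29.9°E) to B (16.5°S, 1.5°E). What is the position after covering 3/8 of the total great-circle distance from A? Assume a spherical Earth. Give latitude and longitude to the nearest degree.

Convert each endpoint to a unit vector on the sphere (x = cos φ cos λ, y = cos φ sin λ, z = sin φ).
The central angle between the endpoints is δ = arccos(p₁·p₂) ≈ 1.251 rad (71.7°).
Interpolate at f = 3/8 with slerp weights a = sin((1−f)δ)/sin δ ≈ 0.742, b = sin(fδ)/sin δ ≈ 0.476.
p = a·p₁ + b·p₂ ≈ (0.864, 0.246, 0.439); φ = arcsin(p_z) ≈ 26.05°, λ = atan2(p_y, p_x) ≈ 15.91°.

≈ (26°N, 16°E)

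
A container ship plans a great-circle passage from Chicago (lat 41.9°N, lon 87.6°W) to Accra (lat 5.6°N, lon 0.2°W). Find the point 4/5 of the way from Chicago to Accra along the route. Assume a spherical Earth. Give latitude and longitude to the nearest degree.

≈ lat 17°N, lon 13°W

The haversine formula gives a central angle δ ≈ 1.472 rad (84.3°) between the endpoints.
Interpolate at f = 4/5 with slerp weights a = sin((1−f)δ)/sin δ ≈ 0.292, b = sin(fδ)/sin δ ≈ 0.928.
p = a·p₁ + b·p₂ ≈ (0.933, -0.220, 0.285); φ = arcsin(p_z) ≈ 16.58°, λ = atan2(p_y, p_x) ≈ -13.27°.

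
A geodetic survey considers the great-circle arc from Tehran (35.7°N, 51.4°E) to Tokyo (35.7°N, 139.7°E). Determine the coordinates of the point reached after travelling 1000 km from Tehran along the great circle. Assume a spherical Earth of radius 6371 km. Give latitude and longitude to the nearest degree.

≈ 40°N, 62°E

Write both endpoints as unit vectors p₁, p₂ with components (cos φ cos λ, cos φ sin λ, sin φ).
The central angle between the endpoints is δ = arccos(p₁·p₂) ≈ 1.202 rad (68.9°). The total great-circle distance is δ·R ≈ 1.202 × 6371 ≈ 7661 km, so the target fraction is f = 1000/7661 ≈ 0.131.
Interpolate at f ≈ 0.131 with slerp weights a = sin((1−f)δ)/sin δ ≈ 0.927, b = sin(fδ)/sin δ ≈ 0.168.
p = a·p₁ + b·p₂ ≈ (0.366, 0.677, 0.639); φ = arcsin(p_z) ≈ 39.71°, λ = atan2(p_y, p_x) ≈ 61.58°.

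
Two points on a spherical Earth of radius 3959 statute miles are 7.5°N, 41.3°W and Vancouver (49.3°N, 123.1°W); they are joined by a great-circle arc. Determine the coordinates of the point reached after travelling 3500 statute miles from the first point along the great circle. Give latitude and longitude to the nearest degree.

≈ 41°N, 84°W

Convert each endpoint to a unit vector on the sphere (x = cos φ cos λ, y = cos φ sin λ, z = sin φ).
The central angle between the endpoints is δ = arccos(p₁·p₂) ≈ 1.378 rad (79.0°). The total great-circle distance is δ·R ≈ 1.378 × 3959 ≈ 5457 mi, so the target fraction is f = 3500/5457 ≈ 0.641.
Interpolate at f ≈ 0.641 with slerp weights a = sin((1−f)δ)/sin δ ≈ 0.483, b = sin(fδ)/sin δ ≈ 0.788.
p = a·p₁ + b·p₂ ≈ (0.079, -0.747, 0.660); φ = arcsin(p_z) ≈ 41.33°, λ = atan2(p_y, p_x) ≈ -83.92°.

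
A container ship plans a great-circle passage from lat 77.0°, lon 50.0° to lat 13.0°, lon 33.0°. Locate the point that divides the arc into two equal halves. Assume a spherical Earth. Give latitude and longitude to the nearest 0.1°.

≈ lat 45.2°, lon 36.2°

Write both endpoints as unit vectors p₁, p₂ with components (cos φ cos λ, cos φ sin λ, sin φ).
The central angle between the endpoints is δ = arccos(p₁·p₂) ≈ 1.128 rad (64.6°).
Interpolate at f = 1/2 with slerp weights a = sin((1−f)δ)/sin δ ≈ 0.592, b = sin(fδ)/sin δ ≈ 0.592.
p = a·p₁ + b·p₂ ≈ (0.569, 0.416, 0.709); φ = arcsin(p_z) ≈ 45.19°, λ = atan2(p_y, p_x) ≈ 36.16°.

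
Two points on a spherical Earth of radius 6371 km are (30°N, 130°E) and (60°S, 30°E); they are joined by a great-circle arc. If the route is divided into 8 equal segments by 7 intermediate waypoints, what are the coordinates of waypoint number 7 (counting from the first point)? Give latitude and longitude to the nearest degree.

Write both endpoints as unit vectors p₁, p₂ with components (cos φ cos λ, cos φ sin λ, sin φ).
The central angle between the endpoints is δ = arccos(p₁·p₂) ≈ 2.104 rad (120.5°).
Interpolate at f = 7/8 with slerp weights a = sin((1−f)δ)/sin δ ≈ 0.302, b = sin(fδ)/sin δ ≈ 1.119.
p = a·p₁ + b·p₂ ≈ (0.317, 0.480, -0.818); φ = arcsin(p_z) ≈ -54.90°, λ = atan2(p_y, p_x) ≈ 56.60°.

≈ (55°S, 57°E)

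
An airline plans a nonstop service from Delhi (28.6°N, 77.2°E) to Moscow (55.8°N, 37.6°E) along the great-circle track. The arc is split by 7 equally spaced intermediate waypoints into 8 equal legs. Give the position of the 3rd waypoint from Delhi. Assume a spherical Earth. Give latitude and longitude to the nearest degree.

Convert each endpoint to a unit vector on the sphere (x = cos φ cos λ, y = cos φ sin λ, z = sin φ).
The central angle between the endpoints is δ = arccos(p₁·p₂) ≈ 0.682 rad (39.1°).
Interpolate at f = 3/8 with slerp weights a = sin((1−f)δ)/sin δ ≈ 0.656, b = sin(fδ)/sin δ ≈ 0.401.
p = a·p₁ + b·p₂ ≈ (0.306, 0.699, 0.646); φ = arcsin(p_z) ≈ 40.24°, λ = atan2(p_y, p_x) ≈ 66.34°.

≈ (40°N, 66°E)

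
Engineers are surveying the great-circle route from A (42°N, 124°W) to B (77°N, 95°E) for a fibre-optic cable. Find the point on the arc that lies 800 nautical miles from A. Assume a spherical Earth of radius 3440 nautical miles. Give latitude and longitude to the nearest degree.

≈ (55°N, 128°W)

Convert each endpoint to a unit vector on the sphere (x = cos φ cos λ, y = cos φ sin λ, z = sin φ).
The central angle between the endpoints is δ = arccos(p₁·p₂) ≈ 1.022 rad (58.5°). The total great-circle distance is δ·R ≈ 1.022 × 3440 ≈ 3514 nmi, so the target fraction is f = 800/3514 ≈ 0.228.
Interpolate at f ≈ 0.228 with slerp weights a = sin((1−f)δ)/sin δ ≈ 0.832, b = sin(fδ)/sin δ ≈ 0.270.
p = a·p₁ + b·p₂ ≈ (-0.351, -0.452, 0.820); φ = arcsin(p_z) ≈ 55.09°, λ = atan2(p_y, p_x) ≈ -127.83°.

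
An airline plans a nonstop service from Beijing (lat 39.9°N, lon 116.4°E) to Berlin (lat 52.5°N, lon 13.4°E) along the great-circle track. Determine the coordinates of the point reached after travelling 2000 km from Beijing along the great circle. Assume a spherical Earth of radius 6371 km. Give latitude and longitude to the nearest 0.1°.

The haversine formula gives a central angle δ ≈ 1.155 rad (66.2°) between the endpoints. The total great-circle distance is δ·R ≈ 1.155 × 6371 ≈ 7359 km, so the target fraction is f = 2000/7359 ≈ 0.272.
Interpolate at f ≈ 0.272 with slerp weights a = sin((1−f)δ)/sin δ ≈ 0.815, b = sin(fδ)/sin δ ≈ 0.338.
p = a·p₁ + b·p₂ ≈ (-0.078, 0.608, 0.790); φ = arcsin(p_z) ≈ 52.23°, λ = atan2(p_y, p_x) ≈ 97.32°.

≈ lat 52.2°N, lon 97.3°E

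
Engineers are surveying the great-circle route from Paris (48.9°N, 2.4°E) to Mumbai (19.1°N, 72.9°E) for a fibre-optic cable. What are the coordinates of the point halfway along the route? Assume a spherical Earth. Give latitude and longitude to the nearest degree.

The haversine formula gives a central angle δ ≈ 1.100 rad (63.0°) between the endpoints.
Interpolate at f = 1/2 with slerp weights a = sin((1−f)δ)/sin δ ≈ 0.586, b = sin(fδ)/sin δ ≈ 0.586.
p = a·p₁ + b·p₂ ≈ (0.548, 0.546, 0.634); φ = arcsin(p_z) ≈ 39.33°, λ = atan2(p_y, p_x) ≈ 44.88°.

≈ (39°N, 45°E)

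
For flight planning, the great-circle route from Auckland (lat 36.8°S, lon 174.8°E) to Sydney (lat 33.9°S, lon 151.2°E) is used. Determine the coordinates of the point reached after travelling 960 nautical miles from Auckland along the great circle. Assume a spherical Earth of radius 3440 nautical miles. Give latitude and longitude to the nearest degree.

Write both endpoints as unit vectors p₁, p₂ with components (cos φ cos λ, cos φ sin λ, sin φ).
The central angle between the endpoints is δ = arccos(p₁·p₂) ≈ 0.339 rad (19.4°). The total great-circle distance is δ·R ≈ 0.339 × 3440 ≈ 1166 nmi, so the target fraction is f = 960/1166 ≈ 0.824.
Interpolate at f ≈ 0.824 with slerp weights a = sin((1−f)δ)/sin δ ≈ 0.180, b = sin(fδ)/sin δ ≈ 0.829.
p = a·p₁ + b·p₂ ≈ (-0.746, 0.344, -0.570); φ = arcsin(p_z) ≈ -34.74°, λ = atan2(p_y, p_x) ≈ 155.22°.

≈ lat 35°S, lon 155°E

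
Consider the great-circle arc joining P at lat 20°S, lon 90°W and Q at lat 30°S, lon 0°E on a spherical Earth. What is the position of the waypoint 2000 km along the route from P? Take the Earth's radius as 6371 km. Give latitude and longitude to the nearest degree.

Convert each endpoint to a unit vector on the sphere (x = cos φ cos λ, y = cos φ sin λ, z = sin φ).
The central angle between the endpoints is δ = arccos(p₁·p₂) ≈ 1.399 rad (80.2°). The total great-circle distance is δ·R ≈ 1.399 × 6371 ≈ 8913 km, so the target fraction is f = 2000/8913 ≈ 0.224.
Interpolate at f ≈ 0.224 with slerp weights a = sin((1−f)δ)/sin δ ≈ 0.898, b = sin(fδ)/sin δ ≈ 0.313.
p = a·p₁ + b·p₂ ≈ (0.271, -0.843, -0.464); φ = arcsin(p_z) ≈ -27.62°, λ = atan2(p_y, p_x) ≈ -72.16°.

≈ lat 28°S, lon 72°W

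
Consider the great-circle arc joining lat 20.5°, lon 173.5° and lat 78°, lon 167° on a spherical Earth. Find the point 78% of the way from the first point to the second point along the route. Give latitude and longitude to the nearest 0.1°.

≈ lat 65.4°, lon 170.8°

From cos δ = sin φ₁ sin φ₂ + cos φ₁ cos φ₂ cos Δλ, the central angle is δ ≈ 1.005 rad (57.6°).
Interpolate at f = 0.78 with slerp weights a = sin((1−f)δ)/sin δ ≈ 0.260, b = sin(fδ)/sin δ ≈ 0.836.
p = a·p₁ + b·p₂ ≈ (-0.411, 0.067, 0.909); φ = arcsin(p_z) ≈ 65.38°, λ = atan2(p_y, p_x) ≈ 170.79°.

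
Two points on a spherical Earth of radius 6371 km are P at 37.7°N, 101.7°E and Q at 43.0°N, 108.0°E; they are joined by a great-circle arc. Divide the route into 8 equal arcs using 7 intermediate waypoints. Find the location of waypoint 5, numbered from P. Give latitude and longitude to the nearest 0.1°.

The haversine formula gives a central angle δ ≈ 0.125 rad (7.1°) between the endpoints.
Interpolate at f = 5/8 with slerp weights a = sin((1−f)δ)/sin δ ≈ 0.376, b = sin(fδ)/sin δ ≈ 0.626.
p = a·p₁ + b·p₂ ≈ (-0.202, 0.727, 0.657); φ = arcsin(p_z) ≈ 41.05°, λ = atan2(p_y, p_x) ≈ 105.52°.

≈ 41.1°N, 105.5°E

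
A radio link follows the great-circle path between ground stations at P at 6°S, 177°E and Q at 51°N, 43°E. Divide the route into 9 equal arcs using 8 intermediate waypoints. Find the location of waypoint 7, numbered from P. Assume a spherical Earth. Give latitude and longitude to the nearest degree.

≈ 58°N, 89°E

Convert each endpoint to a unit vector on the sphere (x = cos φ cos λ, y = cos φ sin λ, z = sin φ).
The central angle between the endpoints is δ = arccos(p₁·p₂) ≈ 2.113 rad (121.1°).
Interpolate at f = 7/9 with slerp weights a = sin((1−f)δ)/sin δ ≈ 0.528, b = sin(fδ)/sin δ ≈ 1.164.
p = a·p₁ + b·p₂ ≈ (0.011, 0.527, 0.850); φ = arcsin(p_z) ≈ 58.17°, λ = atan2(p_y, p_x) ≈ 88.78°.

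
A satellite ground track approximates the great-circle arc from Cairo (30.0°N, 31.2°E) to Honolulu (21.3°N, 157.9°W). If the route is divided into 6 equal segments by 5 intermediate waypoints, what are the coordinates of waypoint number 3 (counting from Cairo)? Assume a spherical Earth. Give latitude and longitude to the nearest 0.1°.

≈ 79.7°N, 141.3°E

Convert each endpoint to a unit vector on the sphere (x = cos φ cos λ, y = cos φ sin λ, z = sin φ).
The central angle between the endpoints is δ = arccos(p₁·p₂) ≈ 2.233 rad (128.0°).
Interpolate at f = 3/6 with slerp weights a = sin((1−f)δ)/sin δ ≈ 1.140, b = sin(fδ)/sin δ ≈ 1.140.
p = a·p₁ + b·p₂ ≈ (-0.140, 0.112, 0.984); φ = arcsin(p_z) ≈ 79.70°, λ = atan2(p_y, p_x) ≈ 141.31°.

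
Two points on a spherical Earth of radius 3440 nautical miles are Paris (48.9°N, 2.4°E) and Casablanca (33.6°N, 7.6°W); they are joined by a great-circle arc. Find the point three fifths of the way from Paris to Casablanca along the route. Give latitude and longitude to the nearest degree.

Write both endpoints as unit vectors p₁, p₂ with components (cos φ cos λ, cos φ sin λ, sin φ).
The central angle between the endpoints is δ = arccos(p₁·p₂) ≈ 0.297 rad (17.0°).
Interpolate at f = 3/5 with slerp weights a = sin((1−f)δ)/sin δ ≈ 0.405, b = sin(fδ)/sin δ ≈ 0.606.
p = a·p₁ + b·p₂ ≈ (0.766, -0.056, 0.640); φ = arcsin(p_z) ≈ 39.82°, λ = atan2(p_y, p_x) ≈ -4.15°.

≈ 40°N, 4°W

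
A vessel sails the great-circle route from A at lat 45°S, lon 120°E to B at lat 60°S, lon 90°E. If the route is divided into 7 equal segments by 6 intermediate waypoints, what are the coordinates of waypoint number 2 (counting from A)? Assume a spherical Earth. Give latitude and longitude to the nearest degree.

Write both endpoints as unit vectors p₁, p₂ with components (cos φ cos λ, cos φ sin λ, sin φ).
The central angle between the endpoints is δ = arccos(p₁·p₂) ≈ 0.406 rad (23.3°).
Interpolate at f = 2/7 with slerp weights a = sin((1−f)δ)/sin δ ≈ 0.724, b = sin(fδ)/sin δ ≈ 0.293.
p = a·p₁ + b·p₂ ≈ (-0.256, 0.590, -0.766); φ = arcsin(p_z) ≈ -49.98°, λ = atan2(p_y, p_x) ≈ 113.46°.

≈ lat 50°S, lon 113°E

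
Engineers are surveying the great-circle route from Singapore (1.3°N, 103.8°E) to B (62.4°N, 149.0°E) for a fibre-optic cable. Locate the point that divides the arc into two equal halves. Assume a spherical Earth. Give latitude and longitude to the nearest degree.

Convert each endpoint to a unit vector on the sphere (x = cos φ cos λ, y = cos φ sin λ, z = sin φ).
The central angle between the endpoints is δ = arccos(p₁·p₂) ≈ 1.217 rad (69.7°).
Interpolate at f = 1/2 with slerp weights a = sin((1−f)δ)/sin δ ≈ 0.609, b = sin(fδ)/sin δ ≈ 0.609.
p = a·p₁ + b·p₂ ≈ (-0.387, 0.737, 0.554); φ = arcsin(p_z) ≈ 33.63°, λ = atan2(p_y, p_x) ≈ 117.72°.

≈ (34°N, 118°E)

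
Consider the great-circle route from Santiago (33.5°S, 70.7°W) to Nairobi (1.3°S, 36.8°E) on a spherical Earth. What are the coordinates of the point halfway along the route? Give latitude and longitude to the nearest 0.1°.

≈ 27.7°S, 9.9°W

Convert each endpoint to a unit vector on the sphere (x = cos φ cos λ, y = cos φ sin λ, z = sin φ).
The central angle between the endpoints is δ = arccos(p₁·p₂) ≈ 1.811 rad (103.8°).
Interpolate at f = 1/2 with slerp weights a = sin((1−f)δ)/sin δ ≈ 0.810, b = sin(fδ)/sin δ ≈ 0.810.
p = a·p₁ + b·p₂ ≈ (0.872, -0.152, -0.466); φ = arcsin(p_z) ≈ -27.74°, λ = atan2(p_y, p_x) ≈ -9.92°.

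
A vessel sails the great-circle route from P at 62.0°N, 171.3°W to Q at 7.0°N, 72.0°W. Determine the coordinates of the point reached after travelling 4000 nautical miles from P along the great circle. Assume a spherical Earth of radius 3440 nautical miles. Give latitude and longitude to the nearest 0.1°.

Convert each endpoint to a unit vector on the sphere (x = cos φ cos λ, y = cos φ sin λ, z = sin φ).
The central angle between the endpoints is δ = arccos(p₁·p₂) ≈ 1.538 rad (88.1°). The total great-circle distance is δ·R ≈ 1.538 × 3440 ≈ 5292 nmi, so the target fraction is f = 4000/5292 ≈ 0.756.
Interpolate at f ≈ 0.756 with slerp weights a = sin((1−f)δ)/sin δ ≈ 0.367, b = sin(fδ)/sin δ ≈ 0.918.
p = a·p₁ + b·p₂ ≈ (0.111, -0.893, 0.436); φ = arcsin(p_z) ≈ 25.85°, λ = atan2(p_y, p_x) ≈ -82.89°.

≈ 25.9°N, 82.9°W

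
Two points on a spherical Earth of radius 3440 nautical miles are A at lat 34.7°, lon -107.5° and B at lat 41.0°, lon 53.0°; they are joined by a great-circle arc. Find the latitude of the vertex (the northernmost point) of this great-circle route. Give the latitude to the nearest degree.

The great circle lies in the plane with unit normal n̂ = (p₁ × p₂)/|p₁ × p₂|.
Here n̂_z ≈ +0.212; the vertex latitude is φ_max = arccos|n̂_z| ≈ 77.8°.
Check via Clairaut: cos φ_max = |cos φ₁| · sin C = cos(34.7°)·sin(14.9°) ≈ 0.212, again giving ≈ 77.8°.

≈ 78°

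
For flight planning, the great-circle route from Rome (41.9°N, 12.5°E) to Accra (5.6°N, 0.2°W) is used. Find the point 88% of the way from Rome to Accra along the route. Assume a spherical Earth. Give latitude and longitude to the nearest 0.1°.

≈ 10.0°N, 1.0°E

The haversine formula gives a central angle δ ≈ 0.664 rad (38.0°) between the endpoints.
Interpolate at f = 0.88 with slerp weights a = sin((1−f)δ)/sin δ ≈ 0.129, b = sin(fδ)/sin δ ≈ 0.895.
p = a·p₁ + b·p₂ ≈ (0.985, 0.018, 0.174); φ = arcsin(p_z) ≈ 10.00°, λ = atan2(p_y, p_x) ≈ 1.03°.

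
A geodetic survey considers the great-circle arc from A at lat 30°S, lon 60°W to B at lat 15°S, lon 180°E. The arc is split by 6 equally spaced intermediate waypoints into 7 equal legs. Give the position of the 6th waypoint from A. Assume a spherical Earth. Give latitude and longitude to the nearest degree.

≈ lat 24°S, lon 167°W

The haversine formula gives a central angle δ ≈ 1.864 rad (106.8°) between the endpoints.
Interpolate at f = 6/7 with slerp weights a = sin((1−f)δ)/sin δ ≈ 0.275, b = sin(fδ)/sin δ ≈ 1.044.
p = a·p₁ + b·p₂ ≈ (-0.890, -0.206, -0.408); φ = arcsin(p_z) ≈ -24.06°, λ = atan2(p_y, p_x) ≈ -166.95°.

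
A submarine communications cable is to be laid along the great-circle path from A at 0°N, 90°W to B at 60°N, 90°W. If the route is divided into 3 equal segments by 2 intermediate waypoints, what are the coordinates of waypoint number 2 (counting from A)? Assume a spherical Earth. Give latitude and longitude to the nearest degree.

The haversine formula gives a central angle δ ≈ 1.047 rad (60.0°) between the endpoints.
Interpolate at f = 2/3 with slerp weights a = sin((1−f)δ)/sin δ ≈ 0.395, b = sin(fδ)/sin δ ≈ 0.742.
p = a·p₁ + b·p₂ ≈ (0.000, -0.766, 0.643); φ = arcsin(p_z) ≈ 40.00°, λ = atan2(p_y, p_x) ≈ -90.00°.

≈ 40°N, 90°W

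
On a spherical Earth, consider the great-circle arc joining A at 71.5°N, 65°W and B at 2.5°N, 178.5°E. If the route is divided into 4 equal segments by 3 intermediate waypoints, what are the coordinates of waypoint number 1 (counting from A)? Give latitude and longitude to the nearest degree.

From cos δ = sin φ₁ sin φ₂ + cos φ₁ cos φ₂ cos Δλ, the central angle is δ ≈ 1.671 rad (95.7°).
Interpolate at f = 1/4 with slerp weights a = sin((1−f)δ)/sin δ ≈ 0.955, b = sin(fδ)/sin δ ≈ 0.408.
p = a·p₁ + b·p₂ ≈ (-0.279, -0.264, 0.923); φ = arcsin(p_z) ≈ 67.41°, λ = atan2(p_y, p_x) ≈ -136.61°.

≈ 67°N, 137°W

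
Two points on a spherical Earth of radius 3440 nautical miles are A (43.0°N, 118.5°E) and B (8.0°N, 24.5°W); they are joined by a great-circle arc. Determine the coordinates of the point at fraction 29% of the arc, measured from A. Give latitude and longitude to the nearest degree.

Convert each endpoint to a unit vector on the sphere (x = cos φ cos λ, y = cos φ sin λ, z = sin φ).
The central angle between the endpoints is δ = arccos(p₁·p₂) ≈ 2.075 rad (118.9°).
Interpolate at f = 0.29 with slerp weights a = sin((1−f)δ)/sin δ ≈ 1.137, b = sin(fδ)/sin δ ≈ 0.647.
p = a·p₁ + b·p₂ ≈ (0.186, 0.465, 0.865); φ = arcsin(p_z) ≈ 59.93°, λ = atan2(p_y, p_x) ≈ 68.20°.

≈ (60°N, 68°E)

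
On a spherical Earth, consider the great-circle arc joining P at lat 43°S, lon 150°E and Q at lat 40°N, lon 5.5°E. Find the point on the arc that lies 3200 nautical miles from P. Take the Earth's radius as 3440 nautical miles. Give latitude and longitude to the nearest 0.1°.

Convert each endpoint to a unit vector on the sphere (x = cos φ cos λ, y = cos φ sin λ, z = sin φ).
The central angle between the endpoints is δ = arccos(p₁·p₂) ≈ 2.678 rad (153.4°). The total great-circle distance is δ·R ≈ 2.678 × 3440 ≈ 9213 nmi, so the target fraction is f = 3200/9213 ≈ 0.347.
Interpolate at f ≈ 0.347 with slerp weights a = sin((1−f)δ)/sin δ ≈ 2.202, b = sin(fδ)/sin δ ≈ 1.793.
p = a·p₁ + b·p₂ ≈ (-0.027, 0.937, -0.349); φ = arcsin(p_z) ≈ -20.42°, λ = atan2(p_y, p_x) ≈ 91.66°.

≈ lat 20.4°S, lon 91.7°E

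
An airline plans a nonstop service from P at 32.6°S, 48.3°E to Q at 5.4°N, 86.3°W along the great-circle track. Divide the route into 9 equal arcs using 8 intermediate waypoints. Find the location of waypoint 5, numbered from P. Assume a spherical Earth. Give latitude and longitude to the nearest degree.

≈ 28°S, 38°W

From cos δ = sin φ₁ sin φ₂ + cos φ₁ cos φ₂ cos Δλ, the central angle is δ ≈ 2.265 rad (129.8°).
Interpolate at f = 5/9 with slerp weights a = sin((1−f)δ)/sin δ ≈ 1.099, b = sin(fδ)/sin δ ≈ 1.238.
p = a·p₁ + b·p₂ ≈ (0.696, -0.538, -0.476); φ = arcsin(p_z) ≈ -28.41°, λ = atan2(p_y, p_x) ≈ -37.74°.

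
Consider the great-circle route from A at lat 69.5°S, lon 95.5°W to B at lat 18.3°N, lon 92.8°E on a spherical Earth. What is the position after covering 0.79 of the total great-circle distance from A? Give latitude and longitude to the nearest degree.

≈ lat 9°S, lon 95°E

The haversine formula gives a central angle δ ≈ 2.244 rad (128.5°) between the endpoints.
Interpolate at f = 0.79 with slerp weights a = sin((1−f)δ)/sin δ ≈ 0.580, b = sin(fδ)/sin δ ≈ 1.253.
p = a·p₁ + b·p₂ ≈ (-0.078, 0.986, -0.150); φ = arcsin(p_z) ≈ -8.64°, λ = atan2(p_y, p_x) ≈ 94.50°.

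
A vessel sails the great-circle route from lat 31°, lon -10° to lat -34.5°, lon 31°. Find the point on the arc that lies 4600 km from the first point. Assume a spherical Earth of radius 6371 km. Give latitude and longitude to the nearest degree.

≈ lat -5°, lon 12°

Convert each endpoint to a unit vector on the sphere (x = cos φ cos λ, y = cos φ sin λ, z = sin φ).
The central angle between the endpoints is δ = arccos(p₁·p₂) ≈ 1.327 rad (76.0°). The total great-circle distance is δ·R ≈ 1.327 × 6371 ≈ 8454 km, so the target fraction is f = 4600/8454 ≈ 0.544.
Interpolate at f ≈ 0.544 with slerp weights a = sin((1−f)δ)/sin δ ≈ 0.586, b = sin(fδ)/sin δ ≈ 0.681.
p = a·p₁ + b·p₂ ≈ (0.976, 0.202, -0.084); φ = arcsin(p_z) ≈ -4.81°, λ = atan2(p_y, p_x) ≈ 11.69°.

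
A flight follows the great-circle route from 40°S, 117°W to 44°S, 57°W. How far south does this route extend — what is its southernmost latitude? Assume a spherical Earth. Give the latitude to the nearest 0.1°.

≈ 46.4°S

The great circle lies in the plane with unit normal n̂ = (p₁ × p₂)/|p₁ × p₂|.
Here n̂_z ≈ +0.690; the vertex latitude is φ_max = arccos|n̂_z| ≈ 46.4°.
Check via Clairaut: cos φ_max = |cos φ₁| · sin C = cos(40.0°)·sin(115.8°) ≈ 0.690, again giving ≈ 46.4°.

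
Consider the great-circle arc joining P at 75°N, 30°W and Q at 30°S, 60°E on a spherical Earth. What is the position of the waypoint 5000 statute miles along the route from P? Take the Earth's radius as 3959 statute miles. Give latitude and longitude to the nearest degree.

≈ 15°N, 47°E

From cos δ = sin φ₁ sin φ₂ + cos φ₁ cos φ₂ cos Δλ, the central angle is δ ≈ 2.075 rad (118.9°). The total great-circle distance is δ·R ≈ 2.075 × 3959 ≈ 8214 mi, so the target fraction is f = 5000/8214 ≈ 0.609.
Interpolate at f ≈ 0.609 with slerp weights a = sin((1−f)δ)/sin δ ≈ 0.829, b = sin(fδ)/sin δ ≈ 1.088.
p = a·p₁ + b·p₂ ≈ (0.657, 0.709, 0.256); φ = arcsin(p_z) ≈ 14.85°, λ = atan2(p_y, p_x) ≈ 47.18°.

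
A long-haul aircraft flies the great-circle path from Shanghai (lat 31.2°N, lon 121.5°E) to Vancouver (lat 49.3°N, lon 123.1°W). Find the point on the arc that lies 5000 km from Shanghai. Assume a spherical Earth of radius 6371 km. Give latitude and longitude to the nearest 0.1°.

Convert each endpoint to a unit vector on the sphere (x = cos φ cos λ, y = cos φ sin λ, z = sin φ).
The central angle between the endpoints is δ = arccos(p₁·p₂) ≈ 1.417 rad (81.2°). The total great-circle distance is δ·R ≈ 1.417 × 6371 ≈ 9026 km, so the target fraction is f = 5000/9026 ≈ 0.554.
Interpolate at f ≈ 0.554 with slerp weights a = sin((1−f)δ)/sin δ ≈ 0.598, b = sin(fδ)/sin δ ≈ 0.715.
p = a·p₁ + b·p₂ ≈ (-0.522, 0.045, 0.852); φ = arcsin(p_z) ≈ 58.41°, λ = atan2(p_y, p_x) ≈ 175.04°.

≈ lat 58.4°N, lon 175.0°E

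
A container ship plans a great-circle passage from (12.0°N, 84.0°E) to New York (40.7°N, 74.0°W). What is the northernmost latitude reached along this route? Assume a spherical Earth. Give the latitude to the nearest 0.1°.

The great circle lies in the plane with unit normal n̂ = (p₁ × p₂)/|p₁ × p₂|.
Here n̂_z ≈ -0.333; the vertex latitude is φ_max = arccos|n̂_z| ≈ 70.5°.
Check via Clairaut: cos φ_max = |cos φ₁| · sin C = cos(12.0°)·sin(19.9°) ≈ 0.333, again giving ≈ 70.5°.

≈ 70.5°N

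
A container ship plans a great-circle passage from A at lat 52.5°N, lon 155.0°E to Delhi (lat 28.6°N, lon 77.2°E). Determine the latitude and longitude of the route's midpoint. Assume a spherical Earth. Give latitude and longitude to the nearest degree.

Write both endpoints as unit vectors p₁, p₂ with components (cos φ cos λ, cos φ sin λ, sin φ).
The central angle between the endpoints is δ = arccos(p₁·p₂) ≈ 1.056 rad (60.5°).
Interpolate at f = 1/2 with slerp weights a = sin((1−f)δ)/sin δ ≈ 0.579, b = sin(fδ)/sin δ ≈ 0.579.
p = a·p₁ + b·p₂ ≈ (-0.207, 0.644, 0.736); φ = arcsin(p_z) ≈ 47.41°, λ = atan2(p_y, p_x) ≈ 107.79°.

≈ lat 47°N, lon 108°E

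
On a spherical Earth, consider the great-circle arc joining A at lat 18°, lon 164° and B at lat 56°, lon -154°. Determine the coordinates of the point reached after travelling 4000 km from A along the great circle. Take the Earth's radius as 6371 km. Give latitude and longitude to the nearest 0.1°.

Convert each endpoint to a unit vector on the sphere (x = cos φ cos λ, y = cos φ sin λ, z = sin φ).
The central angle between the endpoints is δ = arccos(p₁·p₂) ≈ 0.861 rad (49.4°). The total great-circle distance is δ·R ≈ 0.861 × 6371 ≈ 5488 km, so the target fraction is f = 4000/5488 ≈ 0.729.
Interpolate at f ≈ 0.729 with slerp weights a = sin((1−f)δ)/sin δ ≈ 0.305, b = sin(fδ)/sin δ ≈ 0.774.
p = a·p₁ + b·p₂ ≈ (-0.668, -0.110, 0.736); φ = arcsin(p_z) ≈ 47.40°, λ = atan2(p_y, p_x) ≈ -170.66°.

≈ lat 47.4°, lon -170.7°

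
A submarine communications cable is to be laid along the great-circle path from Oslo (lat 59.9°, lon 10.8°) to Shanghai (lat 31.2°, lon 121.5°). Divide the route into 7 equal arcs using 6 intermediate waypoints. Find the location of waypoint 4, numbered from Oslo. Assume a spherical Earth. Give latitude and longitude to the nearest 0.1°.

≈ lat 56.0°, lon 94.5°

From cos δ = sin φ₁ sin φ₂ + cos φ₁ cos φ₂ cos Δλ, the central angle is δ ≈ 1.270 rad (72.8°).
Interpolate at f = 4/7 with slerp weights a = sin((1−f)δ)/sin δ ≈ 0.542, b = sin(fδ)/sin δ ≈ 0.695.
p = a·p₁ + b·p₂ ≈ (-0.043, 0.558, 0.829); φ = arcsin(p_z) ≈ 55.99°, λ = atan2(p_y, p_x) ≈ 94.46°.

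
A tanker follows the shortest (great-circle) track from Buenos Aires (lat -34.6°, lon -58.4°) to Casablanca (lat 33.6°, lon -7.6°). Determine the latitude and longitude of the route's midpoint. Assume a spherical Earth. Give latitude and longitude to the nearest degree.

≈ lat -1°, lon -33°

Convert each endpoint to a unit vector on the sphere (x = cos φ cos λ, y = cos φ sin λ, z = sin φ).
The central angle between the endpoints is δ = arccos(p₁·p₂) ≈ 1.451 rad (83.2°).
Interpolate at f = 1/2 with slerp weights a = sin((1−f)δ)/sin δ ≈ 0.668, b = sin(fδ)/sin δ ≈ 0.668.
p = a·p₁ + b·p₂ ≈ (0.840, -0.542, -0.010); φ = arcsin(p_z) ≈ -0.55°, λ = atan2(p_y, p_x) ≈ -32.84°.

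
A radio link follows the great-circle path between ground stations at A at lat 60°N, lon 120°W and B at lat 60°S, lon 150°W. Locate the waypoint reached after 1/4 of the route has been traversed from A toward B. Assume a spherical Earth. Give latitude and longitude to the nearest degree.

Write both endpoints as unit vectors p₁, p₂ with components (cos φ cos λ, cos φ sin λ, sin φ).
The central angle between the endpoints is δ = arccos(p₁·p₂) ≈ 2.134 rad (122.2°).
Interpolate at f = 1/4 with slerp weights a = sin((1−f)δ)/sin δ ≈ 1.182, b = sin(fδ)/sin δ ≈ 0.601.
p = a·p₁ + b·p₂ ≈ (-0.556, -0.662, 0.503); φ = arcsin(p_z) ≈ 30.19°, λ = atan2(p_y, p_x) ≈ -130.01°.

≈ lat 30°N, lon 130°W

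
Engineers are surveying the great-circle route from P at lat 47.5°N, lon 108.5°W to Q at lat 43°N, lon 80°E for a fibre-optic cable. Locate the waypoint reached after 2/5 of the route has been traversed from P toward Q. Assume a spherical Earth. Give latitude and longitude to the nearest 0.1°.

≈ lat 82.1°N, lon 136.0°W

Write both endpoints as unit vectors p₁, p₂ with components (cos φ cos λ, cos φ sin λ, sin φ).
The central angle between the endpoints is δ = arccos(p₁·p₂) ≈ 1.557 rad (89.2°).
Interpolate at f = 2/5 with slerp weights a = sin((1−f)δ)/sin δ ≈ 0.804, b = sin(fδ)/sin δ ≈ 0.583.
p = a·p₁ + b·p₂ ≈ (-0.098, -0.095, 0.991); φ = arcsin(p_z) ≈ 82.14°, λ = atan2(p_y, p_x) ≈ -135.96°.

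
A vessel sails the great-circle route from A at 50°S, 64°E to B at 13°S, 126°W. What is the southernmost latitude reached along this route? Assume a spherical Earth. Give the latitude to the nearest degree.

The great circle lies in the plane with unit normal n̂ = (p₁ × p₂)/|p₁ × p₂|.
Here n̂_z ≈ +0.121; the vertex latitude is φ_max = arccos|n̂_z| ≈ 83.0°.
Check via Clairaut: cos φ_max = |cos φ₁| · sin C = cos(50.0°)·sin(169.1°) ≈ 0.121, again giving ≈ 83.0°.

≈ 83°S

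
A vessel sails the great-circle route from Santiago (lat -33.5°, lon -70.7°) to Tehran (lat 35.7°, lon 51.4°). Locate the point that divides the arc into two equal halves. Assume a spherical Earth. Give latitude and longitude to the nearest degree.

≈ lat 2°, lon -11°

The haversine formula gives a central angle δ ≈ 2.321 rad (133.0°) between the endpoints.
Interpolate at f = 1/2 with slerp weights a = sin((1−f)δ)/sin δ ≈ 1.254, b = sin(fδ)/sin δ ≈ 1.254.
p = a·p₁ + b·p₂ ≈ (0.981, -0.191, 0.040); φ = arcsin(p_z) ≈ 2.27°, λ = atan2(p_y, p_x) ≈ -11.02°.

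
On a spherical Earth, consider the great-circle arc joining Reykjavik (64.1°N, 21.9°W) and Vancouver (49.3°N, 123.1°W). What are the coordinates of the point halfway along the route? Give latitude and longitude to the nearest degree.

The haversine formula gives a central angle δ ≈ 0.894 rad (51.2°) between the endpoints.
Interpolate at f = 1/2 with slerp weights a = sin((1−f)δ)/sin δ ≈ 0.554, b = sin(fδ)/sin δ ≈ 0.554.
p = a·p₁ + b·p₂ ≈ (0.027, -0.393, 0.919); φ = arcsin(p_z) ≈ 66.79°, λ = atan2(p_y, p_x) ≈ -86.03°.

≈ 67°N, 86°W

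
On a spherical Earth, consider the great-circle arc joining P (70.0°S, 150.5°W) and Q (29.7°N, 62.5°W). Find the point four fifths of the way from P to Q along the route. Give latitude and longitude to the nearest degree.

≈ (8°N, 71°W)

The haversine formula gives a central angle δ ≈ 2.043 rad (117.1°) between the endpoints.
Interpolate at f = 4/5 with slerp weights a = sin((1−f)δ)/sin δ ≈ 0.446, b = sin(fδ)/sin δ ≈ 1.121.
p = a·p₁ + b·p₂ ≈ (0.317, -0.939, 0.136); φ = arcsin(p_z) ≈ 7.81°, λ = atan2(p_y, p_x) ≈ -71.36°.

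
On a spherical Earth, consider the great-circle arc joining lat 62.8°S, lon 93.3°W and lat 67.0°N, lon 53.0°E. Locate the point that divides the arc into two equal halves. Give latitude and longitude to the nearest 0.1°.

≈ lat 7.0°N, lon 34.6°W

From cos δ = sin φ₁ sin φ₂ + cos φ₁ cos φ₂ cos Δλ, the central angle is δ ≈ 2.885 rad (165.3°).
Interpolate at f = 1/2 with slerp weights a = sin((1−f)δ)/sin δ ≈ 3.910, b = sin(fδ)/sin δ ≈ 3.910.
p = a·p₁ + b·p₂ ≈ (0.817, -0.564, 0.122); φ = arcsin(p_z) ≈ 6.98°, λ = atan2(p_y, p_x) ≈ -34.64°.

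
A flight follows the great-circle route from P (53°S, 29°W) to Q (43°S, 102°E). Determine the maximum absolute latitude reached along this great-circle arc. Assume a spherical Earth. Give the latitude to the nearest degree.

≈ 70°S

The great circle lies in the plane with unit normal n̂ = (p₁ × p₂)/|p₁ × p₂|.
Here n̂_z ≈ +0.344; the vertex latitude is φ_max = arccos|n̂_z| ≈ 69.9°.
Check via Clairaut: cos φ_max = |cos φ₁| · sin C = cos(53.0°)·sin(145.2°) ≈ 0.344, again giving ≈ 69.9°.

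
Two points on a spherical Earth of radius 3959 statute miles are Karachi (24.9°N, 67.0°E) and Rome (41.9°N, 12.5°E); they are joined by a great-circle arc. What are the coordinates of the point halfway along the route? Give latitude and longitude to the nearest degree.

≈ 37°N, 43°E

The haversine formula gives a central angle δ ≈ 0.832 rad (47.7°) between the endpoints.
Interpolate at f = 1/2 with slerp weights a = sin((1−f)δ)/sin δ ≈ 0.547, b = sin(fδ)/sin δ ≈ 0.547.
p = a·p₁ + b·p₂ ≈ (0.591, 0.544, 0.595); φ = arcsin(p_z) ≈ 36.53°, λ = atan2(p_y, p_x) ≈ 42.66°.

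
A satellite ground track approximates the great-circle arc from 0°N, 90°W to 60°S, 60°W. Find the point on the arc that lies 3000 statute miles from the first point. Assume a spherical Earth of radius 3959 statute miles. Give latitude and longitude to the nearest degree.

≈ 41°S, 75°W

Write both endpoints as unit vectors p₁, p₂ with components (cos φ cos λ, cos φ sin λ, sin φ).
The central angle between the endpoints is δ = arccos(p₁·p₂) ≈ 1.123 rad (64.3°). The total great-circle distance is δ·R ≈ 1.123 × 3959 ≈ 4446 mi, so the target fraction is f = 3000/4446 ≈ 0.675.
Interpolate at f ≈ 0.675 with slerp weights a = sin((1−f)δ)/sin δ ≈ 0.396, b = sin(fδ)/sin δ ≈ 0.762.
p = a·p₁ + b·p₂ ≈ (0.191, -0.726, -0.660); φ = arcsin(p_z) ≈ -41.33°, λ = atan2(p_y, p_x) ≈ -75.30°.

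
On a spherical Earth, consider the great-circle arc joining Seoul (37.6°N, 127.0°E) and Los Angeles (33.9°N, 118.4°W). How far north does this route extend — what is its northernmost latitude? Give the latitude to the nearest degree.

The great circle lies in the plane with unit normal n̂ = (p₁ × p₂)/|p₁ × p₂|.
Here n̂_z ≈ +0.599; the vertex latitude is φ_max = arccos|n̂_z| ≈ 53.2°.
Check via Clairaut: cos φ_max = |cos φ₁| · sin C = cos(37.6°)·sin(49.1°) ≈ 0.599, again giving ≈ 53.2°.

≈ 53°N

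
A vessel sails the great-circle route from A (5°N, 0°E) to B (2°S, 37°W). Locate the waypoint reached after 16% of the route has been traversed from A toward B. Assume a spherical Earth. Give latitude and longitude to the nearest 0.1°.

≈ (3.9°N, 5.9°W)

From cos δ = sin φ₁ sin φ₂ + cos φ₁ cos φ₂ cos Δλ, the central angle is δ ≈ 0.657 rad (37.6°).
Interpolate at f = 0.16 with slerp weights a = sin((1−f)δ)/sin δ ≈ 0.858, b = sin(fδ)/sin δ ≈ 0.172.
p = a·p₁ + b·p₂ ≈ (0.992, -0.103, 0.069); φ = arcsin(p_z) ≈ 3.95°, λ = atan2(p_y, p_x) ≈ -5.94°.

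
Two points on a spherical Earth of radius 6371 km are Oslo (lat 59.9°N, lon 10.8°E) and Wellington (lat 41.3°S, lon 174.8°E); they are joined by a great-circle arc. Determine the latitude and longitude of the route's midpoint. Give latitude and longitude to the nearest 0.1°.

≈ lat 34.1°N, lon 147.6°E

Convert each endpoint to a unit vector on the sphere (x = cos φ cos λ, y = cos φ sin λ, z = sin φ).
The central angle between the endpoints is δ = arccos(p₁·p₂) ≈ 2.774 rad (158.9°).
Interpolate at f = 1/2 with slerp weights a = sin((1−f)δ)/sin δ ≈ 2.735, b = sin(fδ)/sin δ ≈ 2.735.
p = a·p₁ + b·p₂ ≈ (-0.699, 0.443, 0.561); φ = arcsin(p_z) ≈ 34.14°, λ = atan2(p_y, p_x) ≈ 147.62°.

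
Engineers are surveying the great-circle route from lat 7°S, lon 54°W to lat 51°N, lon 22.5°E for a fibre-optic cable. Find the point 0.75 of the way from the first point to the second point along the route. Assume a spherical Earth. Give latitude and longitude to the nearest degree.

Write both endpoints as unit vectors p₁, p₂ with components (cos φ cos λ, cos φ sin λ, sin φ).
The central angle between the endpoints is δ = arccos(p₁·p₂) ≈ 1.520 rad (87.1°).
Interpolate at f = 0.75 with slerp weights a = sin((1−f)δ)/sin δ ≈ 0.371, b = sin(fδ)/sin δ ≈ 0.910.
p = a·p₁ + b·p₂ ≈ (0.746, -0.079, 0.662); φ = arcsin(p_z) ≈ 41.43°, λ = atan2(p_y, p_x) ≈ -6.05°.

≈ lat 41°N, lon 6°W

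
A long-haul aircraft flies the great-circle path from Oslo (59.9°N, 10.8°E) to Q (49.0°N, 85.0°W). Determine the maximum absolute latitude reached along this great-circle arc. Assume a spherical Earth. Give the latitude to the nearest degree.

≈ 65°N

The great circle lies in the plane with unit normal n̂ = (p₁ × p₂)/|p₁ × p₂|.
Here n̂_z ≈ -0.417; the vertex latitude is φ_max = arccos|n̂_z| ≈ 65.4°.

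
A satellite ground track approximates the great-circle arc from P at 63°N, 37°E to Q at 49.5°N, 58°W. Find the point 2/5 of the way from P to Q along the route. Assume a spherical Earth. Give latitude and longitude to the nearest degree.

Convert each endpoint to a unit vector on the sphere (x = cos φ cos λ, y = cos φ sin λ, z = sin φ).
The central angle between the endpoints is δ = arccos(p₁·p₂) ≈ 0.861 rad (49.3°).
Interpolate at f = 2/5 with slerp weights a = sin((1−f)δ)/sin δ ≈ 0.651, b = sin(fδ)/sin δ ≈ 0.445.
p = a·p₁ + b·p₂ ≈ (0.389, -0.067, 0.919); φ = arcsin(p_z) ≈ 66.73°, λ = atan2(p_y, p_x) ≈ -9.80°.

≈ 67°N, 10°W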